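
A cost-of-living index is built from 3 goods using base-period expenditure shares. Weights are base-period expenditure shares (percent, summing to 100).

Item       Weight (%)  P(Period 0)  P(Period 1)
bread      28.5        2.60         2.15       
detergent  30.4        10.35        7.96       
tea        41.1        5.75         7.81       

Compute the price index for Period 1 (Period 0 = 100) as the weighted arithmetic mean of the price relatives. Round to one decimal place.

bread: 28.5 × (2.15/2.60) = 28.5 × 0.826923 = 23.5673
detergent: 30.4 × (7.96/10.35) = 30.4 × 0.769082 = 23.3801
tea: 41.1 × (7.81/5.75) = 41.1 × 1.358261 = 55.8245
Index = Σ wᵢ·(p₁ᵢ/p₀ᵢ) = 23.5673 + 23.3801 + 55.8245 = 102.7719

102.8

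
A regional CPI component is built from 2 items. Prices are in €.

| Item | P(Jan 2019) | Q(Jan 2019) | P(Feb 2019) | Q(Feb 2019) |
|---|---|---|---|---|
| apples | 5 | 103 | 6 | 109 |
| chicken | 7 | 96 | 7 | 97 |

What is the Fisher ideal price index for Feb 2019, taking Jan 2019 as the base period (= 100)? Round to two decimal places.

Laspeyres component (base-period weights):
ΣP(Feb 2019)Q(Jan 2019) = 6×103 + 7×96 = 618 + 672 = 1290
ΣP(Jan 2019)Q(Jan 2019) = 5×103 + 7×96 = 515 + 672 = 1187
L = 1290 / 1187 × 100 = 108.6773
Paasche component (current-period weights):
ΣP(Feb 2019)Q(Feb 2019) = 6×109 + 7×97 = 654 + 679 = 1333
ΣP(Jan 2019)Q(Feb 2019) = 5×109 + 7×97 = 545 + 679 = 1224
P = 1333 / 1224 × 100 = 108.9052
Fisher = √(L × P) = √(108.6773 × 108.9052) = 108.7912

108.79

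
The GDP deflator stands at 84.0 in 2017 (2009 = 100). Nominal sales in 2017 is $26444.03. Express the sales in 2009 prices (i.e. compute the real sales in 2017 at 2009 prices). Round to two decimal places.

Real = Nominal ÷ (Index/100) = 26444.03 ÷ (84.0/100)
     = 26444.03 ÷ 0.840 = 31480.9881

31480.99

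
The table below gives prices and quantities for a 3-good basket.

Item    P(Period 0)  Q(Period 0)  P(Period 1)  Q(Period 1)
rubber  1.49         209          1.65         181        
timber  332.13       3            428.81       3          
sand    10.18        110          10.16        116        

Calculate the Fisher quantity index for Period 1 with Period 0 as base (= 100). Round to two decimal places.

100.67

Laspeyres component (base-period weights):
ΣP(Period 0)Q(Period 1) = 1.49×181 + 332.13×3 + 10.18×116 = 269.69 + 996.39 + 1180.88 = 2446.96
ΣP(Period 0)Q(Period 0) = 1.49×209 + 332.13×3 + 10.18×110 = 311.41 + 996.39 + 1119.8 = 2427.6
L = 2446.96 / 2427.6 × 100 = 100.7975
Paasche component (current-period weights):
ΣP(Period 1)Q(Period 1) = 1.65×181 + 428.81×3 + 10.16×116 = 298.65 + 1286.43 + 1178.56 = 2763.64
ΣP(Period 1)Q(Period 0) = 1.65×209 + 428.81×3 + 10.16×110 = 344.85 + 1286.43 + 1117.6 = 2748.88
P = 2763.64 / 2748.88 × 100 = 100.5369
Fisher = √(L × P) = √(100.7975 × 100.5369) = 100.6671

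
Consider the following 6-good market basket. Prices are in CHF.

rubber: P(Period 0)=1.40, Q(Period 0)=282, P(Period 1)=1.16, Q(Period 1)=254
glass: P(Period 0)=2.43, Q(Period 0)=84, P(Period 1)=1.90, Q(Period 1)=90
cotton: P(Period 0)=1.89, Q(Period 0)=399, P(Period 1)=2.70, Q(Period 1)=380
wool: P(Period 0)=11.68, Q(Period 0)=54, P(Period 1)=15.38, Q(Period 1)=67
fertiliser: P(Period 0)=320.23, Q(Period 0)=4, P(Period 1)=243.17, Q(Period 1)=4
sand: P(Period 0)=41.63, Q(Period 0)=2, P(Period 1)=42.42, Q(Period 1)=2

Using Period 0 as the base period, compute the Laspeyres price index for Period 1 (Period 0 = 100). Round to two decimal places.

Laspeyres price index uses base-period quantities as weights.
ΣP(Period 1)·Q(Period 0) = 1.16×282 + 1.90×84 + 2.70×399 + 15.38×54 + 243.17×4 + 42.42×2 = 327.12 + 159.6 + 1077.3 + 830.52 + 972.68 + 84.84 = 3452.06
ΣP(Period 0)·Q(Period 0) = 1.40×282 + 2.43×84 + 1.89×399 + 11.68×54 + 320.23×4 + 41.63×2 = 394.8 + 204.12 + 754.11 + 630.72 + 1280.92 + 83.26 = 3347.93
Index = 3452.06 / 3347.93 × 100 = 103.1103

103.11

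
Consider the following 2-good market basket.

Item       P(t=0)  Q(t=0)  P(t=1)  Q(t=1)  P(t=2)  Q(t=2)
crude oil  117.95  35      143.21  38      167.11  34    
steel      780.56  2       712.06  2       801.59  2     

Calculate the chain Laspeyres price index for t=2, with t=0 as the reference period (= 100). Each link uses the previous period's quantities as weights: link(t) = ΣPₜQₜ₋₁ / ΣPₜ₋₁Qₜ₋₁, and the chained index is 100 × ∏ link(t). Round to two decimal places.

131.05

Link t=0→t=1:
ΣP(t=1)Q(t=0) = 143.21×35 + 712.06×2 = 5012.35 + 1424.12 = 6436.47
ΣP(t=0)Q(t=0) = 117.95×35 + 780.56×2 = 4128.25 + 1561.12 = 5689.37
link = 6436.47/5689.37 = 1.131315
Link t=1→t=2:
ΣP(t=2)Q(t=1) = 167.11×38 + 801.59×2 = 6350.18 + 1603.18 = 7953.36
ΣP(t=1)Q(t=1) = 143.21×38 + 712.06×2 = 5441.98 + 1424.12 = 6866.1
link = 7953.36/6866.1 = 1.158352
Chained index = 100 × 1.131315 × 1.158352 = 131.0461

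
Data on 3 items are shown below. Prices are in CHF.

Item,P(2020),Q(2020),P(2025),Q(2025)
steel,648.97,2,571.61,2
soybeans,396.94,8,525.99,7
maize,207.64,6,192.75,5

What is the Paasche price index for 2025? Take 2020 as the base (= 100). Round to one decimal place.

Paasche price index uses current-period quantities as weights.
ΣP(2025)·Q(2025) = 571.61×2 + 525.99×7 + 192.75×5 = 1143.22 + 3681.93 + 963.75 = 5788.9
ΣP(2020)·Q(2025) = 648.97×2 + 396.94×7 + 207.64×5 = 1297.94 + 2778.58 + 1038.2 = 5114.72
Index = 5788.9 / 5114.72 × 100 = 113.1812

113.2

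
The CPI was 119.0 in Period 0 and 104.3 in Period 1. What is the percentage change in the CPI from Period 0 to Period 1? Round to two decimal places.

-12.35%

Change = (104.3 − 119.0) / 119.0 × 100
       = -14.7 / 119.0 × 100 = -12.3529%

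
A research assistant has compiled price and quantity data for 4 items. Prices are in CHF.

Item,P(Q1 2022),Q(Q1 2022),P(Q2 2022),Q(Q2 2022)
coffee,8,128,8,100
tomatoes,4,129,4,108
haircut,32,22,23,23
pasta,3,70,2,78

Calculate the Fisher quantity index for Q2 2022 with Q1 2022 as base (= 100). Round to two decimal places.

Laspeyres component (base-period weights):
ΣP(Q1 2022)Q(Q2 2022) = 8×100 + 4×108 + 32×23 + 3×78 = 800 + 432 + 736 + 234 = 2202
ΣP(Q1 2022)Q(Q1 2022) = 8×128 + 4×129 + 32×22 + 3×70 = 1024 + 516 + 704 + 210 = 2454
L = 2202 / 2454 × 100 = 89.7311
Paasche component (current-period weights):
ΣP(Q2 2022)Q(Q2 2022) = 8×100 + 4×108 + 23×23 + 2×78 = 800 + 432 + 529 + 156 = 1917
ΣP(Q2 2022)Q(Q1 2022) = 8×128 + 4×129 + 23×22 + 2×70 = 1024 + 516 + 506 + 140 = 2186
P = 1917 / 2186 × 100 = 87.6944
Fisher = √(L × P) = √(89.7311 × 87.6944) = 88.7069

88.71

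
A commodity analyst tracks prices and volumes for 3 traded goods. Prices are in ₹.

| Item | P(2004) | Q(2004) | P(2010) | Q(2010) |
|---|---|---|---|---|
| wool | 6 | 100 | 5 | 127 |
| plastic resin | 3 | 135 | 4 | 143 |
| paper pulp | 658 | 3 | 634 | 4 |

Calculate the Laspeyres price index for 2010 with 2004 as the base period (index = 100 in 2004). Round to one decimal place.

98.8

Laspeyres price index uses base-period quantities as weights.
ΣP(2010)·Q(2004) = 5×100 + 4×135 + 634×3 = 500 + 540 + 1902 = 2942
ΣP(2004)·Q(2004) = 6×100 + 3×135 + 658×3 = 600 + 405 + 1974 = 2979
Index = 2942 / 2979 × 100 = 98.7580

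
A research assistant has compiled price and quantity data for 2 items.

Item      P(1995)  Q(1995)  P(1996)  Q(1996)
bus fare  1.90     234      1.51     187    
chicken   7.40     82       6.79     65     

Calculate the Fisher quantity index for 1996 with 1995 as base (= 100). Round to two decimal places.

79.53

Laspeyres component (base-period weights):
ΣP(1995)Q(1996) = 1.90×187 + 7.40×65 = 355.3 + 481 = 836.3
ΣP(1995)Q(1995) = 1.90×234 + 7.40×82 = 444.6 + 606.8 = 1051.4
L = 836.3 / 1051.4 × 100 = 79.5416
Paasche component (current-period weights):
ΣP(1996)Q(1996) = 1.51×187 + 6.79×65 = 282.37 + 441.35 = 723.72
ΣP(1996)Q(1995) = 1.51×234 + 6.79×82 = 353.34 + 556.78 = 910.12
P = 723.72 / 910.12 × 100 = 79.5192
Fisher = √(L × P) = √(79.5416 × 79.5192) = 79.5304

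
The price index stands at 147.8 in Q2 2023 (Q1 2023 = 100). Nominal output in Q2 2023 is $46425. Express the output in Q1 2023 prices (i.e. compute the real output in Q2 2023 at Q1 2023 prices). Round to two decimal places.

Real = Nominal ÷ (Index/100) = 46425 ÷ (147.8/100)
     = 46425 ÷ 1.478 = 31410.6901

31410.69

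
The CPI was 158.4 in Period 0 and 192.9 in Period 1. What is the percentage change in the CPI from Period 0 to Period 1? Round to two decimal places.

21.78%

Change = (192.9 − 158.4) / 158.4 × 100
       = 34.5 / 158.4 × 100 = 21.7803%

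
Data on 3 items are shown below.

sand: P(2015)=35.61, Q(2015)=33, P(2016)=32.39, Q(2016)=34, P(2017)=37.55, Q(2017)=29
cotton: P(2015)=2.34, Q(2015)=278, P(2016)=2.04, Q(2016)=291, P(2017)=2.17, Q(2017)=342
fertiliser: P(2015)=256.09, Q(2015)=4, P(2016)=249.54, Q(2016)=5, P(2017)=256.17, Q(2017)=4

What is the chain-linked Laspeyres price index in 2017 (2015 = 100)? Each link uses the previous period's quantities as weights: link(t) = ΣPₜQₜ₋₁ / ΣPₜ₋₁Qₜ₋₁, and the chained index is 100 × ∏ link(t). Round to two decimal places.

Link 2015→2016:
ΣP(2016)Q(2015) = 32.39×33 + 2.04×278 + 249.54×4 = 1068.87 + 567.12 + 998.16 = 2634.15
ΣP(2015)Q(2015) = 35.61×33 + 2.34×278 + 256.09×4 = 1175.13 + 650.52 + 1024.36 = 2850.01
link = 2634.15/2850.01 = 0.924260
Link 2016→2017:
ΣP(2017)Q(2016) = 37.55×34 + 2.17×291 + 256.17×5 = 1276.7 + 631.47 + 1280.85 = 3189.02
ΣP(2016)Q(2016) = 32.39×34 + 2.04×291 + 249.54×5 = 1101.26 + 593.64 + 1247.7 = 2942.6
link = 3189.02/2942.6 = 1.083742
Chained index = 100 × 0.924260 × 1.083742 = 100.1660

100.17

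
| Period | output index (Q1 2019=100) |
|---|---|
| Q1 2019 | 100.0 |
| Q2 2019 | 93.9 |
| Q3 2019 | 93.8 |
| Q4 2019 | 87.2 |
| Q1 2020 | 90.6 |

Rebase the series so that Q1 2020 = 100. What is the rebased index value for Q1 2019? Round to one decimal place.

110.4

Rebased(Q1 2019) = 100.0 / 90.6 × 100 = 110.3753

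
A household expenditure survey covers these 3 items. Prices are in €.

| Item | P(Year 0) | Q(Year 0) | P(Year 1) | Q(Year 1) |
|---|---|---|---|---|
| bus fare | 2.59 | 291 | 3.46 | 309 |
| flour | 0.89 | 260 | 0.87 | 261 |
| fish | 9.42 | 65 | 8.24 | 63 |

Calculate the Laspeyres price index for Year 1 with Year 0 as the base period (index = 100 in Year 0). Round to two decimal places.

110.72

Laspeyres price index uses base-period quantities as weights.
ΣP(Year 1)·Q(Year 0) = 3.46×291 + 0.87×260 + 8.24×65 = 1006.86 + 226.2 + 535.6 = 1768.66
ΣP(Year 0)·Q(Year 0) = 2.59×291 + 0.89×260 + 9.42×65 = 753.69 + 231.4 + 612.3 = 1597.39
Index = 1768.66 / 1597.39 × 100 = 110.7219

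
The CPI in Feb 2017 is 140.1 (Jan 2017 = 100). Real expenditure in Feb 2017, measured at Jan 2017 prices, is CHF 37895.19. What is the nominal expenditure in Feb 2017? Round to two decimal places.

Nominal = Real × (Index/100) = 37895.19 × (140.1/100)
        = 37895.19 × 1.401 = 53091.1612

53091.16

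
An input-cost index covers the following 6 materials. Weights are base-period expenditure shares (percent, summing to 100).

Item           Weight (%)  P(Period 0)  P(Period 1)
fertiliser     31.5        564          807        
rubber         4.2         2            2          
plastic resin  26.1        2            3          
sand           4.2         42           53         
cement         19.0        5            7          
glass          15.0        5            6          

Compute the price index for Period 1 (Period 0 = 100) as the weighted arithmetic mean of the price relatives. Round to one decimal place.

138.3

fertiliser: 31.5 × (807/564) = 31.5 × 1.430851 = 45.0718
rubber: 4.2 × (2/2) = 4.2 × 1.000000 = 4.2000
plastic resin: 26.1 × (3/2) = 26.1 × 1.500000 = 39.1500
sand: 4.2 × (53/42) = 4.2 × 1.261905 = 5.3000
cement: 19.0 × (7/5) = 19.0 × 1.400000 = 26.6000
glass: 15.0 × (6/5) = 15.0 × 1.200000 = 18.0000
Index = Σ wᵢ·(p₁ᵢ/p₀ᵢ) = 45.0718 + 4.2000 + 39.1500 + 5.3000 + 26.6000 + 18.0000 = 138.3218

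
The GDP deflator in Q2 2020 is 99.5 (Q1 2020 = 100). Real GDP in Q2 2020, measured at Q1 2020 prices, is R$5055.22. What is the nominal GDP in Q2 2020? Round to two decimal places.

5029.94

Nominal = Real × (Index/100) = 5055.22 × (99.5/100)
        = 5055.22 × 0.995 = 5029.9439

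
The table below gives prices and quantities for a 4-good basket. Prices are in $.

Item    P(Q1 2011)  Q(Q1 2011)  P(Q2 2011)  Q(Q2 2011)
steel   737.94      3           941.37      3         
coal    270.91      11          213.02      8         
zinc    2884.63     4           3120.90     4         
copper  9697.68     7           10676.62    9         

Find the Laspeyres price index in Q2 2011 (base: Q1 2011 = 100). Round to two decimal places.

109.18

Laspeyres price index uses base-period quantities as weights.
ΣP(Q2 2011)·Q(Q1 2011) = 941.37×3 + 213.02×11 + 3120.90×4 + 10676.62×7 = 2824.11 + 2343.22 + 12483.6 + 74736.34 = 92387.27
ΣP(Q1 2011)·Q(Q1 2011) = 737.94×3 + 270.91×11 + 2884.63×4 + 9697.68×7 = 2213.82 + 2980.01 + 11538.52 + 67883.76 = 84616.11
Index = 92387.27 / 84616.11 × 100 = 109.1840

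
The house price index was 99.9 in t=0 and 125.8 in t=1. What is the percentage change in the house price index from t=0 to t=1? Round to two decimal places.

25.93%

Change = (125.8 − 99.9) / 99.9 × 100
       = 25.9 / 99.9 × 100 = 25.9259%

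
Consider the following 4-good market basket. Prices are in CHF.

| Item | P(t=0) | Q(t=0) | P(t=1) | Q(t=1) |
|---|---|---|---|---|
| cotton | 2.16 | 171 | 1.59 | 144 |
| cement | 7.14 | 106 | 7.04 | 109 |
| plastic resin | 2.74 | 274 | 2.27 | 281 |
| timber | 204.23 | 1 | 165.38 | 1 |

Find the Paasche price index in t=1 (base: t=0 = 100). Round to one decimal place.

87.2

Paasche price index uses current-period quantities as weights.
ΣP(t=1)·Q(t=1) = 1.59×144 + 7.04×109 + 2.27×281 + 165.38×1 = 228.96 + 767.36 + 637.87 + 165.38 = 1799.57
ΣP(t=0)·Q(t=1) = 2.16×144 + 7.14×109 + 2.74×281 + 204.23×1 = 311.04 + 778.26 + 769.94 + 204.23 = 2063.47
Index = 1799.57 / 2063.47 × 100 = 87.2109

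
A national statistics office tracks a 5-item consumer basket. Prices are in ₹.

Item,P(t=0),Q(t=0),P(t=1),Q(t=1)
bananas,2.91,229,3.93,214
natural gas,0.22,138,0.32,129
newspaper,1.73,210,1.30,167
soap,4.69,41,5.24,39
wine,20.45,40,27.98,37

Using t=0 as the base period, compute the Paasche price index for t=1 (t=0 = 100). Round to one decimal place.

Paasche price index uses current-period quantities as weights.
ΣP(t=1)·Q(t=1) = 3.93×214 + 0.32×129 + 1.30×167 + 5.24×39 + 27.98×37 = 841.02 + 41.28 + 217.1 + 204.36 + 1035.26 = 2339.02
ΣP(t=0)·Q(t=1) = 2.91×214 + 0.22×129 + 1.73×167 + 4.69×39 + 20.45×37 = 622.74 + 28.38 + 288.91 + 182.91 + 756.65 = 1879.59
Index = 2339.02 / 1879.59 × 100 = 124.4431

124.4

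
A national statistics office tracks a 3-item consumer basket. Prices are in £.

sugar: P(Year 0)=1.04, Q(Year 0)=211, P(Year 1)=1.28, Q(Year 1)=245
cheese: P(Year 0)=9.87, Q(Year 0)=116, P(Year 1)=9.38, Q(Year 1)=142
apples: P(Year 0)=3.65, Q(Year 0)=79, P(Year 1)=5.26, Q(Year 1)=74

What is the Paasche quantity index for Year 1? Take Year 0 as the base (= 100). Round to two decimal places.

Paasche quantity index uses current-period prices as weights.
ΣP(Year 1)·Q(Year 1) = 1.28×245 + 9.38×142 + 5.26×74 = 313.6 + 1331.96 + 389.24 = 2034.8
ΣP(Year 1)·Q(Year 0) = 1.28×211 + 9.38×116 + 5.26×79 = 270.08 + 1088.08 + 415.54 = 1773.7
Index = 2034.8 / 1773.7 × 100 = 114.7206

114.72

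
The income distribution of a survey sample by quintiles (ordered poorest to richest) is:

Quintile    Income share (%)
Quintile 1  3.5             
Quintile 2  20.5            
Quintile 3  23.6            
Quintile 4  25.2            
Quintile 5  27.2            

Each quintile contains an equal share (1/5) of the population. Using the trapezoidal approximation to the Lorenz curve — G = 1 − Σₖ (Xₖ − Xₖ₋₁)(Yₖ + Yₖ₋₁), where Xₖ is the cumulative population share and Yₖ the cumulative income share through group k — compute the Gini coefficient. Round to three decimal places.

0.208

Cumulative income shares Yₖ: 0.0350, 0.2400, 0.4760, 0.7280, 1.0000
Σ (Xₖ−Xₖ₋₁)(Yₖ+Yₖ₋₁) = (1/5)(0.0350+0.0000) + (1/5)(0.2400+0.0350) + (1/5)(0.4760+0.2400) + (1/5)(0.7280+0.4760) + (1/5)(1.0000+0.7280)
  = 0.0070 + 0.0550 + 0.1432 + 0.2408 + 0.3456 = 0.7916
G = 1 − 0.7916 = 0.2084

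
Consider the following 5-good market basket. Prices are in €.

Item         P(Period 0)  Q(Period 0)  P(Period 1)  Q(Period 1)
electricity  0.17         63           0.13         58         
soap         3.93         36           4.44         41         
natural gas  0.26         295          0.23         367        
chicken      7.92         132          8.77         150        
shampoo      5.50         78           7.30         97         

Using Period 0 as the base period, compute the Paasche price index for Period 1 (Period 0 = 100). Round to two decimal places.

Paasche price index uses current-period quantities as weights.
ΣP(Period 1)·Q(Period 1) = 0.13×58 + 4.44×41 + 0.23×367 + 8.77×150 + 7.30×97 = 7.54 + 182.04 + 84.41 + 1315.5 + 708.1 = 2297.59
ΣP(Period 0)·Q(Period 1) = 0.17×58 + 3.93×41 + 0.26×367 + 7.92×150 + 5.50×97 = 9.86 + 161.13 + 95.42 + 1188 + 533.5 = 1987.91
Index = 2297.59 / 1987.91 × 100 = 115.5782

115.58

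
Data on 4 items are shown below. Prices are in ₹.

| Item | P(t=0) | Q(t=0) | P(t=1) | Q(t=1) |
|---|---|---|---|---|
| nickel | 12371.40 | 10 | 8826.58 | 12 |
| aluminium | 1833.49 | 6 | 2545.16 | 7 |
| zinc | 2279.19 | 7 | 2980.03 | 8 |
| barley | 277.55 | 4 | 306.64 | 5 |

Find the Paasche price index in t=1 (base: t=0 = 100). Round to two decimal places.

82.42

Paasche price index uses current-period quantities as weights.
ΣP(t=1)·Q(t=1) = 8826.58×12 + 2545.16×7 + 2980.03×8 + 306.64×5 = 105918.96 + 17816.12 + 23840.24 + 1533.2 = 149108.52
ΣP(t=0)·Q(t=1) = 12371.40×12 + 1833.49×7 + 2279.19×8 + 277.55×5 = 148456.8 + 12834.43 + 18233.52 + 1387.75 = 180912.5
Index = 149108.52 / 180912.5 × 100 = 82.4202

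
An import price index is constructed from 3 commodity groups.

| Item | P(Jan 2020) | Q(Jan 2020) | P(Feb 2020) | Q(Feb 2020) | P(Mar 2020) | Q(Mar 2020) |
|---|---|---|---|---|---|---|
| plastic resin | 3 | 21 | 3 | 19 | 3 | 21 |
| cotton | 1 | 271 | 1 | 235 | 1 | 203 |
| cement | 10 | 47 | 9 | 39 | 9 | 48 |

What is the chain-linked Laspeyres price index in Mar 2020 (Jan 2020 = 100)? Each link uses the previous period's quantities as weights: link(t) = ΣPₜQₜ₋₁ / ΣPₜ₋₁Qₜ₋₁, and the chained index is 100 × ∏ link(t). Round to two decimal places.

Link Jan 2020→Feb 2020:
ΣP(Feb 2020)Q(Jan 2020) = 3×21 + 1×271 + 9×47 = 63 + 271 + 423 = 757
ΣP(Jan 2020)Q(Jan 2020) = 3×21 + 1×271 + 10×47 = 63 + 271 + 470 = 804
link = 757/804 = 0.941542
Link Feb 2020→Mar 2020:
ΣP(Mar 2020)Q(Feb 2020) = 3×19 + 1×235 + 9×39 = 57 + 235 + 351 = 643
ΣP(Feb 2020)Q(Feb 2020) = 3×19 + 1×235 + 9×39 = 57 + 235 + 351 = 643
link = 643/643 = 1.000000
Chained index = 100 × 0.941542 × 1.000000 = 94.1542

94.15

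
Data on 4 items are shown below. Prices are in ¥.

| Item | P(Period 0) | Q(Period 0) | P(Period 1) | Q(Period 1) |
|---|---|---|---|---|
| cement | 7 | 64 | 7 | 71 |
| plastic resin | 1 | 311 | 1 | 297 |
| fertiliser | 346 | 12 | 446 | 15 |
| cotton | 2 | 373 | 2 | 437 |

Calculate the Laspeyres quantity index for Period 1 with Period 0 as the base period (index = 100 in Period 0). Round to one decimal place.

Laspeyres quantity index uses base-period prices as weights.
ΣP(Period 0)·Q(Period 1) = 7×71 + 1×297 + 346×15 + 2×437 = 497 + 297 + 5190 + 874 = 6858
ΣP(Period 0)·Q(Period 0) = 7×64 + 1×311 + 346×12 + 2×373 = 448 + 311 + 4152 + 746 = 5657
Index = 6858 / 5657 × 100 = 121.2303

121.2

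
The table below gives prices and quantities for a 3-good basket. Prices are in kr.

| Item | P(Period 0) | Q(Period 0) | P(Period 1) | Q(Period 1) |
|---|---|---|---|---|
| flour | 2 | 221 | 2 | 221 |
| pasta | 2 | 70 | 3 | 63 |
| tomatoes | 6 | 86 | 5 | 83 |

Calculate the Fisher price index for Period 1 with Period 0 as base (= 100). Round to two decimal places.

Laspeyres component (base-period weights):
ΣP(Period 1)Q(Period 0) = 2×221 + 3×70 + 5×86 = 442 + 210 + 430 = 1082
ΣP(Period 0)Q(Period 0) = 2×221 + 2×70 + 6×86 = 442 + 140 + 516 = 1098
L = 1082 / 1098 × 100 = 98.5428
Paasche component (current-period weights):
ΣP(Period 1)Q(Period 1) = 2×221 + 3×63 + 5×83 = 442 + 189 + 415 = 1046
ΣP(Period 0)Q(Period 1) = 2×221 + 2×63 + 6×83 = 442 + 126 + 498 = 1066
P = 1046 / 1066 × 100 = 98.1238
Fisher = √(L × P) = √(98.5428 × 98.1238) = 98.3331

98.33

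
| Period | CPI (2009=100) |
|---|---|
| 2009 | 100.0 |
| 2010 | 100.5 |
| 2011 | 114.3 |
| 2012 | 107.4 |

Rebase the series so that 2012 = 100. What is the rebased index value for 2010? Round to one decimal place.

Rebased(2010) = 100.5 / 107.4 × 100 = 93.5754

93.6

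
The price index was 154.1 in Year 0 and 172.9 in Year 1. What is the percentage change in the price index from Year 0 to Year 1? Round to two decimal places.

Change = (172.9 − 154.1) / 154.1 × 100
       = 18.8 / 154.1 × 100 = 12.1999%

12.20%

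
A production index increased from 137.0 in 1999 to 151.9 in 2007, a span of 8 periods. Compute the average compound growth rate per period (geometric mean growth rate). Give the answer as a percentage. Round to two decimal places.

Growth factor = (151.9/137.0)^(1/8) = (1.108759)^(1/8) = 1.012989
Growth rate = 1.012989 − 1 = 0.012989 = 1.2989%

1.30%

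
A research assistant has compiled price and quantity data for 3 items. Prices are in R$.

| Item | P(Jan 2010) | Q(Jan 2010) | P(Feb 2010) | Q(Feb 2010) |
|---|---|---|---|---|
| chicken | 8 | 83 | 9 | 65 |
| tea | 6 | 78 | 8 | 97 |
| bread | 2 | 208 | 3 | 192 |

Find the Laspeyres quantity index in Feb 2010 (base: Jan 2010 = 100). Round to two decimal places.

95.99

Laspeyres quantity index uses base-period prices as weights.
ΣP(Jan 2010)·Q(Feb 2010) = 8×65 + 6×97 + 2×192 = 520 + 582 + 384 = 1486
ΣP(Jan 2010)·Q(Jan 2010) = 8×83 + 6×78 + 2×208 = 664 + 468 + 416 = 1548
Index = 1486 / 1548 × 100 = 95.9948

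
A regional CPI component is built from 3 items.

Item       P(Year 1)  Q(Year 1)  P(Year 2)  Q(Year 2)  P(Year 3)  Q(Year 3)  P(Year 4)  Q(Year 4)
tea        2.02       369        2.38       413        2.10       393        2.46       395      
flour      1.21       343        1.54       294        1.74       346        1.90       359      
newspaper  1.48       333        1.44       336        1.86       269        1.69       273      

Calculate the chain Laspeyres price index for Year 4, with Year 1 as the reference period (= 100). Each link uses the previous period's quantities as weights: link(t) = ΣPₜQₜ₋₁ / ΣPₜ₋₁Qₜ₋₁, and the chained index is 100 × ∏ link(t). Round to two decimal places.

Link Year 1→Year 2:
ΣP(Year 2)Q(Year 1) = 2.38×369 + 1.54×343 + 1.44×333 = 878.22 + 528.22 + 479.52 = 1885.96
ΣP(Year 1)Q(Year 1) = 2.02×369 + 1.21×343 + 1.48×333 = 745.38 + 415.03 + 492.84 = 1653.25
link = 1885.96/1653.25 = 1.140759
Link Year 2→Year 3:
ΣP(Year 3)Q(Year 2) = 2.10×413 + 1.74×294 + 1.86×336 = 867.3 + 511.56 + 624.96 = 2003.82
ΣP(Year 2)Q(Year 2) = 2.38×413 + 1.54×294 + 1.44×336 = 982.94 + 452.76 + 483.84 = 1919.54
link = 2003.82/1919.54 = 1.043906
Link Year 3→Year 4:
ΣP(Year 4)Q(Year 3) = 2.46×393 + 1.90×346 + 1.69×269 = 966.78 + 657.4 + 454.61 = 2078.79
ΣP(Year 3)Q(Year 3) = 2.10×393 + 1.74×346 + 1.86×269 = 825.3 + 602.04 + 500.34 = 1927.68
link = 2078.79/1927.68 = 1.078390
Chained index = 100 × 1.140759 × 1.043906 × 1.078390 = 128.4196

128.42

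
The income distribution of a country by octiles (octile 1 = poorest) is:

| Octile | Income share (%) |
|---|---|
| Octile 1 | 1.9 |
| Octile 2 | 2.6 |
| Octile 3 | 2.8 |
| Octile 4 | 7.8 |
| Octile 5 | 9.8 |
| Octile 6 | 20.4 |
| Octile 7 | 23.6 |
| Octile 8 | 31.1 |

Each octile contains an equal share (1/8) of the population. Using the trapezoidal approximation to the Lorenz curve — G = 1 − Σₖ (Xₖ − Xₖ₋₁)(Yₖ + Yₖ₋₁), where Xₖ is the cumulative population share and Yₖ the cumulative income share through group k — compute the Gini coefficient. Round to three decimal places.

Cumulative income shares Yₖ: 0.0190, 0.0450, 0.0730, 0.1510, 0.2490, 0.4530, 0.6890, 1.0000
Σ (Xₖ−Xₖ₋₁)(Yₖ+Yₖ₋₁) = (1/8)(0.0190+0.0000) + (1/8)(0.0450+0.0190) + (1/8)(0.0730+0.0450) + (1/8)(0.1510+0.0730) + (1/8)(0.2490+0.1510) + (1/8)(0.4530+0.2490) + (1/8)(0.6890+0.4530) + (1/8)(1.0000+0.6890)
  = 0.0024 + 0.0080 + 0.0147 + 0.0280 + 0.0500 + 0.0877 + 0.1427 + 0.2111 = 0.5447
G = 1 − 0.5447 = 0.4553

0.455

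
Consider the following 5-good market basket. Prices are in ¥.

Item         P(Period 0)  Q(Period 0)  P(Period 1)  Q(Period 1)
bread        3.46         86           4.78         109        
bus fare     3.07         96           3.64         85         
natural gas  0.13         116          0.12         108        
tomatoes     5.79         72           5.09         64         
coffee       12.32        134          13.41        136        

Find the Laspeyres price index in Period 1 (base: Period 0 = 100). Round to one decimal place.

Laspeyres price index uses base-period quantities as weights.
ΣP(Period 1)·Q(Period 0) = 4.78×86 + 3.64×96 + 0.12×116 + 5.09×72 + 13.41×134 = 411.08 + 349.44 + 13.92 + 366.48 + 1796.94 = 2937.86
ΣP(Period 0)·Q(Period 0) = 3.46×86 + 3.07×96 + 0.13×116 + 5.79×72 + 12.32×134 = 297.56 + 294.72 + 15.08 + 416.88 + 1650.88 = 2675.12
Index = 2937.86 / 2675.12 × 100 = 109.8216

109.8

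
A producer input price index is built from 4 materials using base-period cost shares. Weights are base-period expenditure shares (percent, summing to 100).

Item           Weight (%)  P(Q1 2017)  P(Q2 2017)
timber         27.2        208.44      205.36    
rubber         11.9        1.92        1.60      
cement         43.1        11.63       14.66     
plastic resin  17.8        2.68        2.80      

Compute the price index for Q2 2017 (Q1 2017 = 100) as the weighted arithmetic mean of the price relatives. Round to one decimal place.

timber: 27.2 × (205.36/208.44) = 27.2 × 0.985224 = 26.7981
rubber: 11.9 × (1.60/1.92) = 11.9 × 0.833333 = 9.9167
cement: 43.1 × (14.66/11.63) = 43.1 × 1.260533 = 54.3290
plastic resin: 17.8 × (2.80/2.68) = 17.8 × 1.044776 = 18.5970
Index = Σ wᵢ·(p₁ᵢ/p₀ᵢ) = 26.7981 + 9.9167 + 54.3290 + 18.5970 = 109.6407

109.6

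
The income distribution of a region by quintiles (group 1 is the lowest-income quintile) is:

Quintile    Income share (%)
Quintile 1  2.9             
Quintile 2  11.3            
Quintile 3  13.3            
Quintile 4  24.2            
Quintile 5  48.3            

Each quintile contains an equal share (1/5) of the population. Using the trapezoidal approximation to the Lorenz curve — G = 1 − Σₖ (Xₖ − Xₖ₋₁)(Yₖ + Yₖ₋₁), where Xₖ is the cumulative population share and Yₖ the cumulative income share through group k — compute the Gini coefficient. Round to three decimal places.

0.415

Cumulative income shares Yₖ: 0.0290, 0.1420, 0.2750, 0.5170, 1.0000
Σ (Xₖ−Xₖ₋₁)(Yₖ+Yₖ₋₁) = (1/5)(0.0290+0.0000) + (1/5)(0.1420+0.0290) + (1/5)(0.2750+0.1420) + (1/5)(0.5170+0.2750) + (1/5)(1.0000+0.5170)
  = 0.0058 + 0.0342 + 0.0834 + 0.1584 + 0.3034 = 0.5852
G = 1 − 0.5852 = 0.4148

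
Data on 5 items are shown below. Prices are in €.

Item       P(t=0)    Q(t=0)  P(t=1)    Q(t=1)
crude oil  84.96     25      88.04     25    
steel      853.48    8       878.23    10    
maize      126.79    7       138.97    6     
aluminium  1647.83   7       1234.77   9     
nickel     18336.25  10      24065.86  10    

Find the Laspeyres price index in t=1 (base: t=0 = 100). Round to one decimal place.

Laspeyres price index uses base-period quantities as weights.
ΣP(t=1)·Q(t=0) = 88.04×25 + 878.23×8 + 138.97×7 + 1234.77×7 + 24065.86×10 = 2201 + 7025.84 + 972.79 + 8643.39 + 240658.6 = 259501.62
ΣP(t=0)·Q(t=0) = 84.96×25 + 853.48×8 + 126.79×7 + 1647.83×7 + 18336.25×10 = 2124 + 6827.84 + 887.53 + 11534.81 + 183362.5 = 204736.68
Index = 259501.62 / 204736.68 × 100 = 126.7490

126.7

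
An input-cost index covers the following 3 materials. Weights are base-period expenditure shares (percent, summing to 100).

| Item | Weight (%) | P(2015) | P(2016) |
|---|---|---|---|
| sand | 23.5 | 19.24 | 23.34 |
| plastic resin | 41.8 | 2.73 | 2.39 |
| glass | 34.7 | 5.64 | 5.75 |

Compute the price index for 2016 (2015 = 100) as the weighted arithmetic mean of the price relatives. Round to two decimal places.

100.48

sand: 23.5 × (23.34/19.24) = 23.5 × 1.213098 = 28.5078
plastic resin: 41.8 × (2.39/2.73) = 41.8 × 0.875458 = 36.5941
glass: 34.7 × (5.75/5.64) = 34.7 × 1.019504 = 35.3768
Index = Σ wᵢ·(p₁ᵢ/p₀ᵢ) = 28.5078 + 36.5941 + 35.3768 = 100.4787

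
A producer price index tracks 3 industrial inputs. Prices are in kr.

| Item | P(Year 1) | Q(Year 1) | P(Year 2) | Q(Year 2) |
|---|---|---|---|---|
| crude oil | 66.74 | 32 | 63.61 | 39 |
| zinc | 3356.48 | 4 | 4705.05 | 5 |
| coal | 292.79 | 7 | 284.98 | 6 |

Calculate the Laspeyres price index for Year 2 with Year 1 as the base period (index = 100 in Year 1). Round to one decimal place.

Laspeyres price index uses base-period quantities as weights.
ΣP(Year 2)·Q(Year 1) = 63.61×32 + 4705.05×4 + 284.98×7 = 2035.52 + 18820.2 + 1994.86 = 22850.58
ΣP(Year 1)·Q(Year 1) = 66.74×32 + 3356.48×4 + 292.79×7 = 2135.68 + 13425.92 + 2049.53 = 17611.13
Index = 22850.58 / 17611.13 × 100 = 129.7508

129.8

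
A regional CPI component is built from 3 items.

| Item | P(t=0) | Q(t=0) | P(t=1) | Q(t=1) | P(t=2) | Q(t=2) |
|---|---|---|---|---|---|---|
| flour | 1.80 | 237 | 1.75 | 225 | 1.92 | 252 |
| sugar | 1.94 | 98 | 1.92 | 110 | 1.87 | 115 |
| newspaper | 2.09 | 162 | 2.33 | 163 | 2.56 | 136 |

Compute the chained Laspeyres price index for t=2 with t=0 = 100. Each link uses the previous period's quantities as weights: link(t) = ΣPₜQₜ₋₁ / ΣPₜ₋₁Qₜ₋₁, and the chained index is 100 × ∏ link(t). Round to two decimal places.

109.94

Link t=0→t=1:
ΣP(t=1)Q(t=0) = 1.75×237 + 1.92×98 + 2.33×162 = 414.75 + 188.16 + 377.46 = 980.37
ΣP(t=0)Q(t=0) = 1.80×237 + 1.94×98 + 2.09×162 = 426.6 + 190.12 + 338.58 = 955.3
link = 980.37/955.3 = 1.026243
Link t=1→t=2:
ΣP(t=2)Q(t=1) = 1.92×225 + 1.87×110 + 2.56×163 = 432 + 205.7 + 417.28 = 1054.98
ΣP(t=1)Q(t=1) = 1.75×225 + 1.92×110 + 2.33×163 = 393.75 + 211.2 + 379.79 = 984.74
link = 1054.98/984.74 = 1.071328
Chained index = 100 × 1.026243 × 1.071328 = 109.9443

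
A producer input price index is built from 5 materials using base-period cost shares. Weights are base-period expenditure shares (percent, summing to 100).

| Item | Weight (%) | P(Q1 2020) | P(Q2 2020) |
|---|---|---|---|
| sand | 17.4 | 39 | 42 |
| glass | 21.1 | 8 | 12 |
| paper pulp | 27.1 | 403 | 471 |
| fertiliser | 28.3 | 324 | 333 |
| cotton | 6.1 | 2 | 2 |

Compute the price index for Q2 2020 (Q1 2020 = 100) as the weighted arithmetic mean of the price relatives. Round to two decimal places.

sand: 17.4 × (42/39) = 17.4 × 1.076923 = 18.7385
glass: 21.1 × (12/8) = 21.1 × 1.500000 = 31.6500
paper pulp: 27.1 × (471/403) = 27.1 × 1.168734 = 31.6727
fertiliser: 28.3 × (333/324) = 28.3 × 1.027778 = 29.0861
cotton: 6.1 × (2/2) = 6.1 × 1.000000 = 6.1000
Index = Σ wᵢ·(p₁ᵢ/p₀ᵢ) = 18.7385 + 31.6500 + 31.6727 + 29.0861 + 6.1000 = 117.2473

117.25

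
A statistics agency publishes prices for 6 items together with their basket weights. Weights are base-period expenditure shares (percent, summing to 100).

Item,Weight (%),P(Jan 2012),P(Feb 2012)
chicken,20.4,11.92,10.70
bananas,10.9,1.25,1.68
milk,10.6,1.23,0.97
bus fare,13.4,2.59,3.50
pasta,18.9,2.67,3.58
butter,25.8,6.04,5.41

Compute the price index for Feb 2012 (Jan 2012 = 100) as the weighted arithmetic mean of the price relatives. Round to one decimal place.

107.9

chicken: 20.4 × (10.70/11.92) = 20.4 × 0.897651 = 18.3121
bananas: 10.9 × (1.68/1.25) = 10.9 × 1.344000 = 14.6496
milk: 10.6 × (0.97/1.23) = 10.6 × 0.788618 = 8.3593
bus fare: 13.4 × (3.50/2.59) = 13.4 × 1.351351 = 18.1081
pasta: 18.9 × (3.58/2.67) = 18.9 × 1.340824 = 25.3416
butter: 25.8 × (5.41/6.04) = 25.8 × 0.895695 = 23.1089
Index = Σ wᵢ·(p₁ᵢ/p₀ᵢ) = 18.3121 + 14.6496 + 8.3593 + 18.1081 + 25.3416 + 23.1089 = 107.8797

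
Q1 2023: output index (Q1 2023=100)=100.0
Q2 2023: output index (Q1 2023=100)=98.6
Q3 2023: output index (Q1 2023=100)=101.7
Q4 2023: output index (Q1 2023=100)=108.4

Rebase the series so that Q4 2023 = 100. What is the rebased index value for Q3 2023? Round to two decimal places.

93.82

Rebased(Q3 2023) = 101.7 / 108.4 × 100 = 93.8192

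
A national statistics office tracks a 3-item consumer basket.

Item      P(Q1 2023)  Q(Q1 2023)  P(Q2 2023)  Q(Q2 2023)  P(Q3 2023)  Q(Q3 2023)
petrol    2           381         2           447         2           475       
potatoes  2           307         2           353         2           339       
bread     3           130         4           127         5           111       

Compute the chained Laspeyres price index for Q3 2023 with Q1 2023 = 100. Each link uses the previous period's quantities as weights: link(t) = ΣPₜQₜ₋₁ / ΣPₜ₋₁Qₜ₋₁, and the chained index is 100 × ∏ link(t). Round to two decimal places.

113.83

Link Q1 2023→Q2 2023:
ΣP(Q2 2023)Q(Q1 2023) = 2×381 + 2×307 + 4×130 = 762 + 614 + 520 = 1896
ΣP(Q1 2023)Q(Q1 2023) = 2×381 + 2×307 + 3×130 = 762 + 614 + 390 = 1766
link = 1896/1766 = 1.073613
Link Q2 2023→Q3 2023:
ΣP(Q3 2023)Q(Q2 2023) = 2×447 + 2×353 + 5×127 = 894 + 706 + 635 = 2235
ΣP(Q2 2023)Q(Q2 2023) = 2×447 + 2×353 + 4×127 = 894 + 706 + 508 = 2108
link = 2235/2108 = 1.060247
Chained index = 100 × 1.073613 × 1.060247 = 113.8294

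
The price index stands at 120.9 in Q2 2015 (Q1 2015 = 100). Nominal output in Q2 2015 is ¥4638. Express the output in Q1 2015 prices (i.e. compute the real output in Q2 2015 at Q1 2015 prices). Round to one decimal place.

Real = Nominal ÷ (Index/100) = 4638 ÷ (120.9/100)
     = 4638 ÷ 1.209 = 3836.2283

3836.2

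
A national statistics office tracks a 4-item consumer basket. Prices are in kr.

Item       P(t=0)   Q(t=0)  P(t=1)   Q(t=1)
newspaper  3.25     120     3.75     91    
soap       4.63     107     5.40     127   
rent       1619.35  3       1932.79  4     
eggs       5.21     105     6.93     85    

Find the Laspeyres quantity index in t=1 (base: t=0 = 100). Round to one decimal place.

Laspeyres quantity index uses base-period prices as weights.
ΣP(t=0)·Q(t=1) = 3.25×91 + 4.63×127 + 1619.35×4 + 5.21×85 = 295.75 + 588.01 + 6477.4 + 442.85 = 7804.01
ΣP(t=0)·Q(t=0) = 3.25×120 + 4.63×107 + 1619.35×3 + 5.21×105 = 390 + 495.41 + 4858.05 + 547.05 = 6290.51
Index = 7804.01 / 6290.51 × 100 = 124.0601

124.1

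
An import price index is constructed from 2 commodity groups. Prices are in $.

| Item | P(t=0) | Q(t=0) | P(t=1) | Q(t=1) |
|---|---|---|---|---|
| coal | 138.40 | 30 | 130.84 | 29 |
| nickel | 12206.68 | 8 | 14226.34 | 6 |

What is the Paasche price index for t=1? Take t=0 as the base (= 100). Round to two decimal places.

Paasche price index uses current-period quantities as weights.
ΣP(t=1)·Q(t=1) = 130.84×29 + 14226.34×6 = 3794.36 + 85358.04 = 89152.4
ΣP(t=0)·Q(t=1) = 138.40×29 + 12206.68×6 = 4013.6 + 73240.08 = 77253.68
Index = 89152.4 / 77253.68 × 100 = 115.4021

115.40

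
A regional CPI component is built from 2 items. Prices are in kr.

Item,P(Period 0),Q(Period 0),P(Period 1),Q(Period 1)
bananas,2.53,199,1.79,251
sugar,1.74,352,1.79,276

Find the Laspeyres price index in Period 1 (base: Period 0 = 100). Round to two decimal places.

88.38

Laspeyres price index uses base-period quantities as weights.
ΣP(Period 1)·Q(Period 0) = 1.79×199 + 1.79×352 = 356.21 + 630.08 = 986.29
ΣP(Period 0)·Q(Period 0) = 2.53×199 + 1.74×352 = 503.47 + 612.48 = 1115.95
Index = 986.29 / 1115.95 × 100 = 88.3812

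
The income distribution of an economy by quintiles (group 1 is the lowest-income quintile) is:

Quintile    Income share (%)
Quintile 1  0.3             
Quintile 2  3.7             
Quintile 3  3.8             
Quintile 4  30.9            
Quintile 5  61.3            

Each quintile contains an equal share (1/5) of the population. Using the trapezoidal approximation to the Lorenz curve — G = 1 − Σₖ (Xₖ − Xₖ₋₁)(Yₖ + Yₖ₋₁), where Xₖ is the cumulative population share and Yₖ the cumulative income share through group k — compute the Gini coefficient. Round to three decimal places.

Cumulative income shares Yₖ: 0.0030, 0.0400, 0.0780, 0.3870, 1.0000
Σ (Xₖ−Xₖ₋₁)(Yₖ+Yₖ₋₁) = (1/5)(0.0030+0.0000) + (1/5)(0.0400+0.0030) + (1/5)(0.0780+0.0400) + (1/5)(0.3870+0.0780) + (1/5)(1.0000+0.3870)
  = 0.0006 + 0.0086 + 0.0236 + 0.0930 + 0.2774 = 0.4032
G = 1 − 0.4032 = 0.5968

0.597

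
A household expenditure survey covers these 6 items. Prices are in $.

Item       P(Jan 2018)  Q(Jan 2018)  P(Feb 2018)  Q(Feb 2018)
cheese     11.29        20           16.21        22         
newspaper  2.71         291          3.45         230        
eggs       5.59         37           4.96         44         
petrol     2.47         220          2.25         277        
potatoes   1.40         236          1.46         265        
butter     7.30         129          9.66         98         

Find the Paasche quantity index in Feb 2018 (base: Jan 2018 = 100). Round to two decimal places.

92.43

Paasche quantity index uses current-period prices as weights.
ΣP(Feb 2018)·Q(Feb 2018) = 16.21×22 + 3.45×230 + 4.96×44 + 2.25×277 + 1.46×265 + 9.66×98 = 356.62 + 793.5 + 218.24 + 623.25 + 386.9 + 946.68 = 3325.19
ΣP(Feb 2018)·Q(Jan 2018) = 16.21×20 + 3.45×291 + 4.96×37 + 2.25×220 + 1.46×236 + 9.66×129 = 324.2 + 1003.95 + 183.52 + 495 + 344.56 + 1246.14 = 3597.37
Index = 3325.19 / 3597.37 × 100 = 92.4339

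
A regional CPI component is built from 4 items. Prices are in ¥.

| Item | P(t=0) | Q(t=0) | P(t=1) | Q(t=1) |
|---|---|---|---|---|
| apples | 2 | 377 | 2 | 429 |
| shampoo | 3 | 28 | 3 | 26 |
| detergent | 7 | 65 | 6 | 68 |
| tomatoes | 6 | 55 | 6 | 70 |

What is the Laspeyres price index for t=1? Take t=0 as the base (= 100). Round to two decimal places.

96.00

Laspeyres price index uses base-period quantities as weights.
ΣP(t=1)·Q(t=0) = 2×377 + 3×28 + 6×65 + 6×55 = 754 + 84 + 390 + 330 = 1558
ΣP(t=0)·Q(t=0) = 2×377 + 3×28 + 7×65 + 6×55 = 754 + 84 + 455 + 330 = 1623
Index = 1558 / 1623 × 100 = 95.9951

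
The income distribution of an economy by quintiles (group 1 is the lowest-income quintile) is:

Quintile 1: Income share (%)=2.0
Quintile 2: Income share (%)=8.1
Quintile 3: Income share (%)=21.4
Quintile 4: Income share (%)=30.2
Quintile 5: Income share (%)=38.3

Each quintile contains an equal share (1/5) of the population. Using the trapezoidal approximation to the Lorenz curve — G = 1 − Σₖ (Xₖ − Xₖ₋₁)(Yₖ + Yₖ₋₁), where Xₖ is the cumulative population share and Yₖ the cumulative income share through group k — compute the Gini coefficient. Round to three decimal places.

0.379

Cumulative income shares Yₖ: 0.0200, 0.1010, 0.3150, 0.6170, 1.0000
Σ (Xₖ−Xₖ₋₁)(Yₖ+Yₖ₋₁) = (1/5)(0.0200+0.0000) + (1/5)(0.1010+0.0200) + (1/5)(0.3150+0.1010) + (1/5)(0.6170+0.3150) + (1/5)(1.0000+0.6170)
  = 0.0040 + 0.0242 + 0.0832 + 0.1864 + 0.3234 = 0.6212
G = 1 − 0.6212 = 0.3788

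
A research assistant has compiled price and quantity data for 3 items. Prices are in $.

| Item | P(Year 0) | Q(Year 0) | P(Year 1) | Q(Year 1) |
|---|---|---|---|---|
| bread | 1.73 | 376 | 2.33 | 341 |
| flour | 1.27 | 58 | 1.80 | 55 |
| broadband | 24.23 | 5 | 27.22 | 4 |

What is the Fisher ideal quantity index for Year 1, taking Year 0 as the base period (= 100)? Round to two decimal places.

89.65

Laspeyres component (base-period weights):
ΣP(Year 0)Q(Year 1) = 1.73×341 + 1.27×55 + 24.23×4 = 589.93 + 69.85 + 96.92 = 756.7
ΣP(Year 0)Q(Year 0) = 1.73×376 + 1.27×58 + 24.23×5 = 650.48 + 73.66 + 121.15 = 845.29
L = 756.7 / 845.29 × 100 = 89.5196
Paasche component (current-period weights):
ΣP(Year 1)Q(Year 1) = 2.33×341 + 1.80×55 + 27.22×4 = 794.53 + 99 + 108.88 = 1002.41
ΣP(Year 1)Q(Year 0) = 2.33×376 + 1.80×58 + 27.22×5 = 876.08 + 104.4 + 136.1 = 1116.58
P = 1002.41 / 1116.58 × 100 = 89.7750
Fisher = √(L × P) = √(89.5196 × 89.7750) = 89.6472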